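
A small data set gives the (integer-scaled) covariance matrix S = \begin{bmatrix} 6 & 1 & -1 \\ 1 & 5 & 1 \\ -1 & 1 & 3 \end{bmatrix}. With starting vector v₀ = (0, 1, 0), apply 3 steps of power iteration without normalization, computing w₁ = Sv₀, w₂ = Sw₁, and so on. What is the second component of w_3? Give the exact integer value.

152

w1 = Sv₀ = (6·0 + 1·1 + (-1)·0; 1·0 + 5·1 + 1·0; (-1)·0 + 1·1 + 3·0) = (1, 5, 1)
w2 = Sw1 = (6·1 + 1·5 + (-1)·1; 1·1 + 5·5 + 1·1; (-1)·1 + 1·5 + 3·1) = (10, 27, 7)
w3 = Sw2 = (80, 152, 38)
The requested component of w3 is 152.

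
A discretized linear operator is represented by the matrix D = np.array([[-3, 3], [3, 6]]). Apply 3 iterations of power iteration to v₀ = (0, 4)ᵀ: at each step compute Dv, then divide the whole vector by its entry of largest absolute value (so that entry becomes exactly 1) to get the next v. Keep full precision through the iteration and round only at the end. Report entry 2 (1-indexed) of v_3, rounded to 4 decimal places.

1.0000

Dv0 = (12.00000, 24.00000); divide by 24.00000 → v1 = (0.50000, 1.00000)
Dv1 = (1.50000, 7.50000); divide by 7.50000 → v2 = (0.20000, 1.00000)
Dv2 = (2.40000, 6.60000); divide by 6.60000 → v3 = (0.36364, 1.00000)
Requested entry of v3: 1188/1188 = 1.0000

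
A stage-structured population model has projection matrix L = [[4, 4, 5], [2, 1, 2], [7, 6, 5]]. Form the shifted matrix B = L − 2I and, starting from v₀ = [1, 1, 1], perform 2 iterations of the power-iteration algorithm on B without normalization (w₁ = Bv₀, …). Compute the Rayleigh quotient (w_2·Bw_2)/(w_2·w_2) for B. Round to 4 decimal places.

10.3643

B = L − 2I has rows (2, 4, 5); (2, -1, 2); (7, 6, 3)
w1 = Bv₀ = (2·1 + 4·1 + 5·1; 2·1 + (-1)·1 + 2·1; 7·1 + 6·1 + 3·1) = (11, 3, 16)
w2 = Bw1 = (2·11 + 4·3 + 5·16; 2·11 + (-1)·3 + 2·16; 7·11 + 6·3 + 3·16) = (114, 51, 143)
Bw2 = (1147, 463, 1533)
w2·Bw2 = 373590; w2·w2 = 36046; μ ≈ 373590/36046 = 10.3643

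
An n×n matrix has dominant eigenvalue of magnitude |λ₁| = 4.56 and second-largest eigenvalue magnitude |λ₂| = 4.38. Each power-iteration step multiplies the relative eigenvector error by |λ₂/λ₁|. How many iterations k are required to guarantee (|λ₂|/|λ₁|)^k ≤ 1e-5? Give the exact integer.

286

|λ₂/λ₁| = 4.38/4.56 = 0.96053
Need k ≥ ln(1e-5) / ln(0.96053) = -11.5129 / -0.0403 ≈ 285.866
Smallest integer k satisfying the bound: 286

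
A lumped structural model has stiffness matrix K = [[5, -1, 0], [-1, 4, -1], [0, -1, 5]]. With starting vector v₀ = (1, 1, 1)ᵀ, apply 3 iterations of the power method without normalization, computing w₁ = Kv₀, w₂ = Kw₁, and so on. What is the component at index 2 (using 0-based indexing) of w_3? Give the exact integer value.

w1 = Kv₀ = (5·1 + (-1)·1 + 0·1; (-1)·1 + 4·1 + (-1)·1; 0·1 + (-1)·1 + 5·1) = (4, 2, 4)
w2 = Kw1 = (5·4 + (-1)·2 + 0·4; (-1)·4 + 4·2 + (-1)·4; 0·4 + (-1)·2 + 5·4) = (18, 0, 18)
w3 = Kw2 = (90, -36, 90)
The requested component of w3 is 90.

90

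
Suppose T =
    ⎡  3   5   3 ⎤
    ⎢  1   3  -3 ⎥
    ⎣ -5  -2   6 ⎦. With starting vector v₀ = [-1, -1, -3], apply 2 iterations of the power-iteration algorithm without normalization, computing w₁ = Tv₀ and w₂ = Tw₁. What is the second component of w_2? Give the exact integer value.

31

w1 = Tv₀ = (-17, 5, -11)
w2 = Tw1 = (-59, 31, 9)
The requested component of w2 is 31.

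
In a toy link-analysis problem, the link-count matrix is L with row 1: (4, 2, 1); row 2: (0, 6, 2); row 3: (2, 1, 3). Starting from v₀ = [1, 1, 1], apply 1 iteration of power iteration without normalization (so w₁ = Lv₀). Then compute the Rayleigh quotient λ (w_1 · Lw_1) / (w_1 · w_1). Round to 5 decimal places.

w1 = Lv₀ = (4·1 + 2·1 + 1·1; 0·1 + 6·1 + 2·1; 2·1 + 1·1 + 3·1) = (7, 8, 6)
Lw1 = (50, 60, 40)
w1·Lw1 = 7·50 + 8·60 + 6·40 = 1070; w1·w1 = 7·7 + 8·8 + 6·6 = 149
λ ≈ 1070/149 = 7.18121

λ ≈ 7.18121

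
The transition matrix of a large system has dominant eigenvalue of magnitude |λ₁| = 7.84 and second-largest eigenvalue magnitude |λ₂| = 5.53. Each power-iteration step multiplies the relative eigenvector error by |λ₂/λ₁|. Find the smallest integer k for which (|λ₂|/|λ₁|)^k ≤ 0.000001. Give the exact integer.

40

|λ₂/λ₁| = 5.53/7.84 = 0.70536
Need k ≥ ln(0.000001) / ln(0.70536) = -13.8155 / -0.3491 ≈ 39.580
Smallest integer k satisfying the bound: 40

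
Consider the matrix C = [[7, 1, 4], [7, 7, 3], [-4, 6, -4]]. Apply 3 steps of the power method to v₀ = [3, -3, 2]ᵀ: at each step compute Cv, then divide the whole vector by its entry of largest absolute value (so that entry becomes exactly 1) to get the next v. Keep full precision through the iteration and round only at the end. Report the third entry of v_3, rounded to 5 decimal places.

0.14129

Cv0 = (26.000000, 6.000000, -38.000000); divide by -38.000000 → v1 = (-0.684211, -0.157895, 1.000000)
Cv1 = (-0.947368, -2.894737, -2.210526); divide by -2.894737 → v2 = (0.327273, 1.000000, 0.763636)
Cv2 = (6.345455, 11.581818, 1.636364); divide by 11.581818 → v3 = (0.547881, 1.000000, 0.141287)
Requested entry of v3: 180/1274 = 0.14129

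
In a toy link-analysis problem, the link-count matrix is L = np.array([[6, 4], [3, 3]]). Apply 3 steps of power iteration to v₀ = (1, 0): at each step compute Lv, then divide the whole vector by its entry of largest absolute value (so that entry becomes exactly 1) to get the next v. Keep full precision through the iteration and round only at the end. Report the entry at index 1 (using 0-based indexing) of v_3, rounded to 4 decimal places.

Lv0 = (6.00000, 3.00000); divide by 6.00000 → v1 = (1.00000, 0.50000)
Lv1 = (8.00000, 4.50000); divide by 8.00000 → v2 = (1.00000, 0.56250)
Lv2 = (8.25000, 4.68750); divide by 8.25000 → v3 = (1.00000, 0.56818)
Requested entry of v3: 225/396 = 0.5682

0.5682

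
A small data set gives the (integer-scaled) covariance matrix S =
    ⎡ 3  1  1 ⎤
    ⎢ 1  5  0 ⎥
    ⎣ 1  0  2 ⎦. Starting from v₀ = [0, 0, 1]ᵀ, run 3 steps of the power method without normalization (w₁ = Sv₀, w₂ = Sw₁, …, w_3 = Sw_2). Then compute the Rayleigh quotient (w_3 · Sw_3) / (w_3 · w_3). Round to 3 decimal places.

4.338

w1 = Sv₀ = (1, 0, 2)
w2 = Sw1 = (5, 1, 5)
w3 = Sw2 = (21, 10, 15)
Sw3 = (88, 71, 51)
w3·Sw3 = 21·88 + 10·71 + 15·51 = 3323; w3·w3 = 21·21 + 10·10 + 15·15 = 766
λ ≈ 3323/766 = 4.338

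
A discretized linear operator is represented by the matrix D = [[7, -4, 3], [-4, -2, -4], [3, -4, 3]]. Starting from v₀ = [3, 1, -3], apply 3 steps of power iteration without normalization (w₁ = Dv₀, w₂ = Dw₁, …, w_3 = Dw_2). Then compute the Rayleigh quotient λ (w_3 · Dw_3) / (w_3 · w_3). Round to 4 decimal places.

w1 = Dv₀ = (8, -2, -4)
w2 = Dw1 = (52, -12, 20)
w3 = Dw2 = (472, -264, 264)
Dw3 = (5152, -2416, 3264)
w3·Dw3 = 472·5152 + (-264)·(-2416) + 264·3264 = 3931264; w3·w3 = 472·472 + (-264)·(-264) + 264·264 = 362176
λ ≈ 3931264/362176 = 10.8546

λ ≈ 10.8546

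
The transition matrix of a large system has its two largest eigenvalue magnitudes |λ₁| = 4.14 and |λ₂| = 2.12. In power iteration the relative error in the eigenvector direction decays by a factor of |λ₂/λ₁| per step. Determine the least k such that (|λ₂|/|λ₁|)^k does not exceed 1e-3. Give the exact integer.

11

|λ₂/λ₁| = 2.12/4.14 = 0.51208
Need k ≥ ln(1e-3) / ln(0.51208) = -6.9078 / -0.6693 ≈ 10.321
Smallest integer k satisfying the bound: 11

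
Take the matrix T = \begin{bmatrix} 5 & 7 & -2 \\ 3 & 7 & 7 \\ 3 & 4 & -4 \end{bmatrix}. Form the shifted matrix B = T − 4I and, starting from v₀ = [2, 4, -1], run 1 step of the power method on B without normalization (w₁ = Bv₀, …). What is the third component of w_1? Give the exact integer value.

B = T − 4I has rows (1, 7, -2); (3, 3, 7); (3, 4, -8)
w1 = Bv₀ = (32, 11, 30)
Requested component of w1: 30

30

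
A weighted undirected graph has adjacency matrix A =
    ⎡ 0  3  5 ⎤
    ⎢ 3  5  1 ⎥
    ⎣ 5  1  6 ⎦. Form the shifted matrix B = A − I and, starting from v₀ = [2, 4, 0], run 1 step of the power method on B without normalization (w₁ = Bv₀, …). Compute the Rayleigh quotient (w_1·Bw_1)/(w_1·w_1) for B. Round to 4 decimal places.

μ ≈ 7.8872

B = A − I has rows (-1, 3, 5); (3, 4, 1); (5, 1, 5)
w1 = Bv₀ = (10, 22, 14)
Bw1 = (126, 132, 142)
w1·Bw1 = 6152; w1·w1 = 780; μ ≈ 6152/780 = 7.8872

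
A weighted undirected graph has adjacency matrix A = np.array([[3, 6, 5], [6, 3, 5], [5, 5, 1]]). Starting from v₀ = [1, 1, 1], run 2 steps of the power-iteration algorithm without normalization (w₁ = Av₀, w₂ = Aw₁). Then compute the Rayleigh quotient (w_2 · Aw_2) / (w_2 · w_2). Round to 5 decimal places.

w1 = Av₀ = (3·1 + 6·1 + 5·1; 6·1 + 3·1 + 5·1; 5·1 + 5·1 + 1·1) = (14, 14, 11)
w2 = Aw1 = (3·14 + 6·14 + 5·11; 6·14 + 3·14 + 5·11; 5·14 + 5·14 + 1·11) = (181, 181, 151)
Aw2 = (2384, 2384, 1961)
w2·Aw2 = 181·2384 + 181·2384 + 151·1961 = 1159119; w2·w2 = 181·181 + 181·181 + 151·151 = 88323
λ ≈ 1159119/88323 = 13.12364

13.12364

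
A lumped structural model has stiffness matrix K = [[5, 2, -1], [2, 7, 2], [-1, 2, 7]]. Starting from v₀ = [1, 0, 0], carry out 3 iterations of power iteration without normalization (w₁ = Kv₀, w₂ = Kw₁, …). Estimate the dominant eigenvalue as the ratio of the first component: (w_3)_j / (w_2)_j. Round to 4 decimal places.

w1 = Kv₀ = (5, 2, -1)
w2 = Kw1 = (30, 22, -8)
w3 = Kw2 = (202, 198, -42)
Ratio at component: 202 / 30 = 6.7333

6.7333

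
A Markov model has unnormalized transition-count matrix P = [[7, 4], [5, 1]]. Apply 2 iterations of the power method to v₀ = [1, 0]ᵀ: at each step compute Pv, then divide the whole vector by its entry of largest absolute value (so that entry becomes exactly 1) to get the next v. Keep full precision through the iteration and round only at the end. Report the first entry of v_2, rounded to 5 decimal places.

Pv0 = (7.000000, 5.000000); divide by 7.000000 → v1 = (1.000000, 0.714286)
Pv1 = (9.857143, 5.714286); divide by 9.857143 → v2 = (1.000000, 0.579710)
Requested entry of v2: 69/69 = 1.00000

1.00000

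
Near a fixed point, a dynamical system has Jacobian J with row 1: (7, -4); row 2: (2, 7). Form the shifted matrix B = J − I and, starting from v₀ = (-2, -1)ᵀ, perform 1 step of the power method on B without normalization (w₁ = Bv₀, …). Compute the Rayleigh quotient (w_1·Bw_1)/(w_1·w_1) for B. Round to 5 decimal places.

B = J − I has rows (6, -4); (2, 6)
w1 = Bv₀ = (6·(-2) + (-4)·(-1); 2·(-2) + 6·(-1)) = (-8, -10)
Bw1 = (-8, -76)
w1·Bw1 = 824; w1·w1 = 164; μ ≈ 824/164 = 5.02439

5.02439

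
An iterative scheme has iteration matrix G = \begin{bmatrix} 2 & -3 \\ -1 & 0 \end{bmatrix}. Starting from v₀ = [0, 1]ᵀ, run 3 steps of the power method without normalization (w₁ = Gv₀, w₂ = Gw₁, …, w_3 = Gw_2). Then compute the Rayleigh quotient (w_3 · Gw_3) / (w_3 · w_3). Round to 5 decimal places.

w1 = Gv₀ = (2·0 + (-3)·1; (-1)·0 + 0·1) = (-3, 0)
w2 = Gw1 = (2·(-3) + (-3)·0; (-1)·(-3) + 0·0) = (-6, 3)
w3 = Gw2 = (-21, 6)
Gw3 = (-60, 21)
w3·Gw3 = (-21)·(-60) + 6·21 = 1386; w3·w3 = (-21)·(-21) + 6·6 = 477
λ ≈ 1386/477 = 2.90566

2.90566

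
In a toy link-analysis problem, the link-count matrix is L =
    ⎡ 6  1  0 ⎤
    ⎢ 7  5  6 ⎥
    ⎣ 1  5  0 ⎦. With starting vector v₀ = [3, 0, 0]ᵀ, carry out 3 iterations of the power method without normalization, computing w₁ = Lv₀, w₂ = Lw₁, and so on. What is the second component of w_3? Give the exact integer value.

w1 = Lv₀ = (6·3 + 1·0 + 0·0; 7·3 + 5·0 + 6·0; 1·3 + 5·0 + 0·0) = (18, 21, 3)
w2 = Lw1 = (6·18 + 1·21 + 0·3; 7·18 + 5·21 + 6·3; 1·18 + 5·21 + 0·3) = (129, 249, 123)
w3 = Lw2 = (1023, 2886, 1374)
The requested component of w3 is 2886.

2886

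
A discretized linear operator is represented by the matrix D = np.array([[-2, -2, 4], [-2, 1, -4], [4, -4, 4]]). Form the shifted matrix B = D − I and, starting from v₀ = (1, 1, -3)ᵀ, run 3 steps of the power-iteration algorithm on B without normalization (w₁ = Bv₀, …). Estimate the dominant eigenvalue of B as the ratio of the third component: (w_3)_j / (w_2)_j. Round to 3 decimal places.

B = D − I has rows (-3, -2, 4); (-2, 0, -4); (4, -4, 3)
w1 = Bv₀ = ((-3)·1 + (-2)·1 + 4·(-3); (-2)·1 + 0·1 + (-4)·(-3); 4·1 + (-4)·1 + 3·(-3)) = (-17, 10, -9)
w2 = Bw1 = ((-3)·(-17) + (-2)·10 + 4·(-9); (-2)·(-17) + 0·10 + (-4)·(-9); 4·(-17) + (-4)·10 + 3·(-9)) = (-5, 70, -135)
w3 = Bw2 = (-665, 550, -705)
Ratio: -705/-135 = 5.222

μ ≈ 5.222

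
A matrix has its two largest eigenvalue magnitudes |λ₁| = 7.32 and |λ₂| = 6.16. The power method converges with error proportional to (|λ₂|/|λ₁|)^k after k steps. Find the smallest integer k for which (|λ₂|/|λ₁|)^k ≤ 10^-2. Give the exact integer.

27

|λ₂/λ₁| = 6.16/7.32 = 0.84153
Need k ≥ ln(10^-2) / ln(0.84153) = -4.6052 / -0.1725 ≈ 26.691
Smallest integer k satisfying the bound: 27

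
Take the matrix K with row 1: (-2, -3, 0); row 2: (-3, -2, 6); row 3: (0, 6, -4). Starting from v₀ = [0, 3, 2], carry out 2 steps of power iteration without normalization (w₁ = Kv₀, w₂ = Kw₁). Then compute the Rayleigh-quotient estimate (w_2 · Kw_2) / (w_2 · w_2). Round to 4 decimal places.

w1 = Kv₀ = ((-2)·0 + (-3)·3 + 0·2; (-3)·0 + (-2)·3 + 6·2; 0·0 + 6·3 + (-4)·2) = (-9, 6, 10)
w2 = Kw1 = ((-2)·(-9) + (-3)·6 + 0·10; (-3)·(-9) + (-2)·6 + 6·10; 0·(-9) + 6·6 + (-4)·10) = (0, 75, -4)
Kw2 = (-225, -174, 466)
w2·Kw2 = 0·(-225) + 75·(-174) + (-4)·466 = -14914; w2·w2 = 0·0 + 75·75 + (-4)·(-4) = 5641
λ ≈ -14914/5641 = -2.6439

-2.6439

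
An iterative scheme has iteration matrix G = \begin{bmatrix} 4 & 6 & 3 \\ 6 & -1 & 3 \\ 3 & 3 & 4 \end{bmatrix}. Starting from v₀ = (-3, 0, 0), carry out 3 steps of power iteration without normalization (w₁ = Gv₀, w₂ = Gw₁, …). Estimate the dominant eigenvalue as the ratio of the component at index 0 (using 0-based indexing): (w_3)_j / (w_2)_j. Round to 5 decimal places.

8.72131

w1 = Gv₀ = (4·(-3) + 6·0 + 3·0; 6·(-3) + (-1)·0 + 3·0; 3·(-3) + 3·0 + 4·0) = (-12, -18, -9)
w2 = Gw1 = (4·(-12) + 6·(-18) + 3·(-9); 6·(-12) + (-1)·(-18) + 3·(-9); 3·(-12) + 3·(-18) + 4·(-9)) = (-183, -81, -126)
w3 = Gw2 = (-1596, -1395, -1296)
Ratio at component: -1596 / -183 = 8.72131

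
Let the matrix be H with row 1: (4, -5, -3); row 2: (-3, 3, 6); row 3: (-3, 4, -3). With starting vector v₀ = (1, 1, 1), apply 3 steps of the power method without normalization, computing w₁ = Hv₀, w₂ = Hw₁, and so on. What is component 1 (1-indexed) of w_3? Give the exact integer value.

-376

w1 = Hv₀ = (-4, 6, -2)
w2 = Hw1 = (-40, 18, 42)
w3 = Hw2 = (-376, 426, 66)
The requested component of w3 is -376.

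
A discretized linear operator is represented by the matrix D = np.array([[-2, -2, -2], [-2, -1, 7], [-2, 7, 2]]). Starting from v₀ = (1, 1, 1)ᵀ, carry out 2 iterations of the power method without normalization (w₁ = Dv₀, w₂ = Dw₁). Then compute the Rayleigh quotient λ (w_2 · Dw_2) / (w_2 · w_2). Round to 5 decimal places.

7.96728

w1 = Dv₀ = ((-2)·1 + (-2)·1 + (-2)·1; (-2)·1 + (-1)·1 + 7·1; (-2)·1 + 7·1 + 2·1) = (-6, 4, 7)
w2 = Dw1 = ((-2)·(-6) + (-2)·4 + (-2)·7; (-2)·(-6) + (-1)·4 + 7·7; (-2)·(-6) + 7·4 + 2·7) = (-10, 57, 54)
Dw2 = (-202, 341, 527)
w2·Dw2 = (-10)·(-202) + 57·341 + 54·527 = 49915; w2·w2 = (-10)·(-10) + 57·57 + 54·54 = 6265
λ ≈ 49915/6265 = 7.96728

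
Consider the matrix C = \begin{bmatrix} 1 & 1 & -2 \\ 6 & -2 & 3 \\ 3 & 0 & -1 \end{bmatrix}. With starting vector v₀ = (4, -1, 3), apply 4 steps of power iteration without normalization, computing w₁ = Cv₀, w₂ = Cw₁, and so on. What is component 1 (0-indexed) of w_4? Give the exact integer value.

w1 = Cv₀ = (-3, 35, 9)
w2 = Cw1 = (14, -61, -18)
w3 = Cw2 = (-11, 152, 60)
w4 = Cw3 = (21, -190, -93)
The requested component of w4 is -190.

-190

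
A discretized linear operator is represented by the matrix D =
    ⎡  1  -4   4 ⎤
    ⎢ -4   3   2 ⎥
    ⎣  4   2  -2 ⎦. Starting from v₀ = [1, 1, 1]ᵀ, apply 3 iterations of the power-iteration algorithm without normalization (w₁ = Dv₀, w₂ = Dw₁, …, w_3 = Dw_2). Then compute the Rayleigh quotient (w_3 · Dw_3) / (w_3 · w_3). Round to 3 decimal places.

w1 = Dv₀ = (1·1 + (-4)·1 + 4·1; (-4)·1 + 3·1 + 2·1; 4·1 + 2·1 + (-2)·1) = (1, 1, 4)
w2 = Dw1 = (1·1 + (-4)·1 + 4·4; (-4)·1 + 3·1 + 2·4; 4·1 + 2·1 + (-2)·4) = (13, 7, -2)
w3 = Dw2 = (-23, -35, 70)
Dw3 = (397, 127, -302)
w3·Dw3 = (-23)·397 + (-35)·127 + 70·(-302) = -34716; w3·w3 = (-23)·(-23) + (-35)·(-35) + 70·70 = 6654
λ ≈ -34716/6654 = -5.217

λ ≈ -5.217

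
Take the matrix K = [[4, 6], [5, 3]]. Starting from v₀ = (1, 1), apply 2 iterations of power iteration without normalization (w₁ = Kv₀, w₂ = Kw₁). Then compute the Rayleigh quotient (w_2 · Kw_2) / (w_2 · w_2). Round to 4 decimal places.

9.0042

w1 = Kv₀ = (4·1 + 6·1; 5·1 + 3·1) = (10, 8)
w2 = Kw1 = (4·10 + 6·8; 5·10 + 3·8) = (88, 74)
Kw2 = (796, 662)
w2·Kw2 = 88·796 + 74·662 = 119036; w2·w2 = 88·88 + 74·74 = 13220
λ ≈ 119036/13220 = 9.0042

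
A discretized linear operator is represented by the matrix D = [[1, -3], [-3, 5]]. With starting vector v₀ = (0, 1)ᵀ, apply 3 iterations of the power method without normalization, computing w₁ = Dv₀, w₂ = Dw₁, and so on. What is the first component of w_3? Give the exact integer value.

-120

w1 = Dv₀ = (1·0 + (-3)·1; (-3)·0 + 5·1) = (-3, 5)
w2 = Dw1 = (1·(-3) + (-3)·5; (-3)·(-3) + 5·5) = (-18, 34)
w3 = Dw2 = (-120, 224)
The requested component of w3 is -120.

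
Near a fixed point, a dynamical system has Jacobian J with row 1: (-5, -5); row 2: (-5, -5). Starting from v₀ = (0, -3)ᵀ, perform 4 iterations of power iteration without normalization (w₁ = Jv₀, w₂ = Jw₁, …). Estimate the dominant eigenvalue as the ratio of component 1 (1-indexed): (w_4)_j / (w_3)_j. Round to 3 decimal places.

λ ≈ -10.000

w1 = Jv₀ = (15, 15)
w2 = Jw1 = (-150, -150)
w3 = Jw2 = (1500, 1500)
w4 = Jw3 = (-15000, -15000)
Ratio at component: -15000 / 1500 = -10.000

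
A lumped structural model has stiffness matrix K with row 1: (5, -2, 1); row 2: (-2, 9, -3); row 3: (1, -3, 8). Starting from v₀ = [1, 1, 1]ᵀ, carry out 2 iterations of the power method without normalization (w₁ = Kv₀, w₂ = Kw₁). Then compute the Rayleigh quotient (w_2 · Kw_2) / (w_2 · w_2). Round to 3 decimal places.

w1 = Kv₀ = (5·1 + (-2)·1 + 1·1; (-2)·1 + 9·1 + (-3)·1; 1·1 + (-3)·1 + 8·1) = (4, 4, 6)
w2 = Kw1 = (5·4 + (-2)·4 + 1·6; (-2)·4 + 9·4 + (-3)·6; 1·4 + (-3)·4 + 8·6) = (18, 10, 40)
Kw2 = (110, -66, 308)
w2·Kw2 = 18·110 + 10·(-66) + 40·308 = 13640; w2·w2 = 18·18 + 10·10 + 40·40 = 2024
λ ≈ 13640/2024 = 6.739

6.739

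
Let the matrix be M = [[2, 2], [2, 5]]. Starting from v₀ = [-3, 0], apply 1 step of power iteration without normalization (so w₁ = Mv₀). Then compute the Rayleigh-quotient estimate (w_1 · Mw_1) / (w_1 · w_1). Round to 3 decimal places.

λ ≈ 5.500

w1 = Mv₀ = (-6, -6)
Mw1 = (-24, -42)
w1·Mw1 = (-6)·(-24) + (-6)·(-42) = 396; w1·w1 = (-6)·(-6) + (-6)·(-6) = 72
λ ≈ 396/72 = 5.500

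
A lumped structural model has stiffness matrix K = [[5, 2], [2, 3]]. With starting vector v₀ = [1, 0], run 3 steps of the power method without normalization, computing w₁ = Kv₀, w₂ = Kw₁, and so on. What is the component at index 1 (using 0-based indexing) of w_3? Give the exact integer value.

106

w1 = Kv₀ = (5·1 + 2·0; 2·1 + 3·0) = (5, 2)
w2 = Kw1 = (5·5 + 2·2; 2·5 + 3·2) = (29, 16)
w3 = Kw2 = (177, 106)
The requested component of w3 is 106.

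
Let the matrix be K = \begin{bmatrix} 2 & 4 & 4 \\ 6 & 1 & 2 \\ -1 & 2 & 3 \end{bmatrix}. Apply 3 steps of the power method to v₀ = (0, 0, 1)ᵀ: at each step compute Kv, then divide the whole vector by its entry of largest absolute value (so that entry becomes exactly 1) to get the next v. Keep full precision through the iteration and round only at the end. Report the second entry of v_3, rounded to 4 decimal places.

0.9909

Kv0 = (4.00000, 2.00000, 3.00000); divide by 4.00000 → v1 = (1.00000, 0.50000, 0.75000)
Kv1 = (7.00000, 8.00000, 2.25000); divide by 8.00000 → v2 = (0.87500, 1.00000, 0.28125)
Kv2 = (6.87500, 6.81250, 1.96875); divide by 6.87500 → v3 = (1.00000, 0.99091, 0.28636)
Requested entry of v3: 218/220 = 0.9909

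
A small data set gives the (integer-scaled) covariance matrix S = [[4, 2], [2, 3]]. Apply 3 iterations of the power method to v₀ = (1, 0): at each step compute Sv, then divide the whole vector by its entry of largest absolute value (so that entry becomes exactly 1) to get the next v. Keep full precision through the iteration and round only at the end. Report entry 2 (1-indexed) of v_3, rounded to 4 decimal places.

0.7593

Sv0 = (4.00000, 2.00000); divide by 4.00000 → v1 = (1.00000, 0.50000)
Sv1 = (5.00000, 3.50000); divide by 5.00000 → v2 = (1.00000, 0.70000)
Sv2 = (5.40000, 4.10000); divide by 5.40000 → v3 = (1.00000, 0.75926)
Requested entry of v3: 82/108 = 0.7593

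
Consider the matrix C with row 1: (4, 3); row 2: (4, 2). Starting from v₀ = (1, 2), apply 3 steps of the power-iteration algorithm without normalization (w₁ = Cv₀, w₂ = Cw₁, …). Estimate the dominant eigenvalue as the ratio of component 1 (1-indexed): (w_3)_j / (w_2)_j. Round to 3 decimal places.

6.625

w1 = Cv₀ = (10, 8)
w2 = Cw1 = (64, 56)
w3 = Cw2 = (424, 368)
Ratio at component: 424 / 64 = 6.625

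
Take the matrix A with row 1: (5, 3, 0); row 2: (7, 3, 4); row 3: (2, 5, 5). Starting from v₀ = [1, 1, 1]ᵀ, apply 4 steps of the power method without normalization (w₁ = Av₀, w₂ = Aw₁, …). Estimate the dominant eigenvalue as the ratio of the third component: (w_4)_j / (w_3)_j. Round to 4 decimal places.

λ ≈ 10.9581

w1 = Av₀ = (5·1 + 3·1 + 0·1; 7·1 + 3·1 + 4·1; 2·1 + 5·1 + 5·1) = (8, 14, 12)
w2 = Aw1 = (5·8 + 3·14 + 0·12; 7·8 + 3·14 + 4·12; 2·8 + 5·14 + 5·12) = (82, 146, 146)
w3 = Aw2 = (848, 1596, 1624)
w4 = Aw3 = (9028, 17220, 17796)
Ratio at component: 17796 / 1624 = 10.9581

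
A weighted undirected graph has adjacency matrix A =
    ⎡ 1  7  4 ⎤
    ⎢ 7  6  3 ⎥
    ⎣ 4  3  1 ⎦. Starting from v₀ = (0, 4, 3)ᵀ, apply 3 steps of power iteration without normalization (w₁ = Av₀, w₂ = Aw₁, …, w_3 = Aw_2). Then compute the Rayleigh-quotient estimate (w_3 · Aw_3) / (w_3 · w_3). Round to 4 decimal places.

12.8472

w1 = Av₀ = (40, 33, 15)
w2 = Aw1 = (331, 523, 274)
w3 = Aw2 = (5088, 6277, 3167)
Aw3 = (61695, 82779, 42350)
w3·Aw3 = 5088·61695 + 6277·82779 + 3167·42350 = 967630393; w3·w3 = 5088·5088 + 6277·6277 + 3167·3167 = 75318362
λ ≈ 967630393/75318362 = 12.8472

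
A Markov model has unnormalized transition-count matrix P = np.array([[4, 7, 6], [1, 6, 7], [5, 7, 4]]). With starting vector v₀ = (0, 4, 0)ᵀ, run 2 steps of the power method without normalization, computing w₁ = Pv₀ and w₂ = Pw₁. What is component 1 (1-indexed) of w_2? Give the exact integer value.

w1 = Pv₀ = (4·0 + 7·4 + 6·0; 1·0 + 6·4 + 7·0; 5·0 + 7·4 + 4·0) = (28, 24, 28)
w2 = Pw1 = (4·28 + 7·24 + 6·28; 1·28 + 6·24 + 7·28; 5·28 + 7·24 + 4·28) = (448, 368, 420)
The requested component of w2 is 448.

448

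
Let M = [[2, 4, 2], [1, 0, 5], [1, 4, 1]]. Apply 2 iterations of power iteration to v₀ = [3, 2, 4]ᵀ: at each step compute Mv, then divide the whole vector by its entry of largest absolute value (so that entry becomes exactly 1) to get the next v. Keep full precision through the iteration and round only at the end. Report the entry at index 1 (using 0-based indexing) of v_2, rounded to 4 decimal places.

Mv0 = (22.00000, 23.00000, 15.00000); divide by 23.00000 → v1 = (0.95652, 1.00000, 0.65217)
Mv1 = (7.21739, 4.21739, 5.60870); divide by 7.21739 → v2 = (1.00000, 0.58434, 0.77711)
Requested entry of v2: 97/166 = 0.5843

0.5843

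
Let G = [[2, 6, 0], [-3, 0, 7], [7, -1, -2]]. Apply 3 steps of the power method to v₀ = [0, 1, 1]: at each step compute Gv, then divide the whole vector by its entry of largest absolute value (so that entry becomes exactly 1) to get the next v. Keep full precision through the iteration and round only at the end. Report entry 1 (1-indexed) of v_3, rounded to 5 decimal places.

-0.37612

Gv0 = (6.000000, 7.000000, -3.000000); divide by 7.000000 → v1 = (0.857143, 1.000000, -0.428571)
Gv1 = (7.714286, -5.571429, 5.857143); divide by 7.714286 → v2 = (1.000000, -0.722222, 0.759259)
Gv2 = (-2.333333, 2.314815, 6.203704); divide by 6.203704 → v3 = (-0.376119, 0.373134, 1.000000)
Requested entry of v3: -126/335 = -0.37612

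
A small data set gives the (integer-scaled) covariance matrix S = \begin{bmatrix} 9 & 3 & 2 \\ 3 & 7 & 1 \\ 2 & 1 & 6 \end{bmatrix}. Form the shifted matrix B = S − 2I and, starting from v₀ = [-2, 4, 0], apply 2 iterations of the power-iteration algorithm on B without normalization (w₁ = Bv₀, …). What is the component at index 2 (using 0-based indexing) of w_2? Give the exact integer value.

10

B = S − 2I has rows (7, 3, 2); (3, 5, 1); (2, 1, 4)
w1 = Bv₀ = (-2, 14, 0)
w2 = Bw1 = (28, 64, 10)
Requested component of w2: 10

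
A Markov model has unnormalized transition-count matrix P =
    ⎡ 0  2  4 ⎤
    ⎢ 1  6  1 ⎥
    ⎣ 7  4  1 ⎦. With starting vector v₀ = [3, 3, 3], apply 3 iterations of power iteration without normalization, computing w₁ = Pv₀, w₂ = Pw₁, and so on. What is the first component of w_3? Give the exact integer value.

w1 = Pv₀ = (18, 24, 36)
w2 = Pw1 = (192, 198, 258)
w3 = Pw2 = (1428, 1638, 2394)
The requested component of w3 is 1428.

1428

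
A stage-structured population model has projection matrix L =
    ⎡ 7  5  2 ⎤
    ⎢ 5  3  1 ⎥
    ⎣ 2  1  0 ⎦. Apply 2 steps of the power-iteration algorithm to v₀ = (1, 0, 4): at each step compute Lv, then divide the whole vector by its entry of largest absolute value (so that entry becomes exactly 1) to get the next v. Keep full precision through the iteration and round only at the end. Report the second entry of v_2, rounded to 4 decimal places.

0.6753

Lv0 = (15.00000, 9.00000, 2.00000); divide by 15.00000 → v1 = (1.00000, 0.60000, 0.13333)
Lv1 = (10.26667, 6.93333, 2.60000); divide by 10.26667 → v2 = (1.00000, 0.67532, 0.25325)
Requested entry of v2: 104/154 = 0.6753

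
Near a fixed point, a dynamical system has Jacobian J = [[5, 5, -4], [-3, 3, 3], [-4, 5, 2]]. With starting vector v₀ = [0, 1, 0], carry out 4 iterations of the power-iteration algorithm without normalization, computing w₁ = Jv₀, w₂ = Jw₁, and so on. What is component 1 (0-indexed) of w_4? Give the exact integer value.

-504

w1 = Jv₀ = (5·0 + 5·1 + (-4)·0; (-3)·0 + 3·1 + 3·0; (-4)·0 + 5·1 + 2·0) = (5, 3, 5)
w2 = Jw1 = (5·5 + 5·3 + (-4)·5; (-3)·5 + 3·3 + 3·5; (-4)·5 + 5·3 + 2·5) = (20, 9, 5)
w3 = Jw2 = (125, -18, -25)
w4 = Jw3 = (635, -504, -640)
The requested component of w4 is -504.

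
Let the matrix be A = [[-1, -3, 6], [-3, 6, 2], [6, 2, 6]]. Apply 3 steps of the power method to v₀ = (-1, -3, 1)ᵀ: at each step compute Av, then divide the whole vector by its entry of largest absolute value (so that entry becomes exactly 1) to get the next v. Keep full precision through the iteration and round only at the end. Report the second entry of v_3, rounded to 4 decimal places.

Av0 = (16.00000, -13.00000, -6.00000); divide by 16.00000 → v1 = (1.00000, -0.81250, -0.37500)
Av1 = (-0.81250, -8.62500, 2.12500); divide by -8.62500 → v2 = (0.09420, 1.00000, -0.24638)
Av2 = (-4.57246, 5.22464, 1.08696); divide by 5.22464 → v3 = (-0.87517, 1.00000, 0.20804)
Requested entry of v3: -721/-721 = 1.0000

1.0000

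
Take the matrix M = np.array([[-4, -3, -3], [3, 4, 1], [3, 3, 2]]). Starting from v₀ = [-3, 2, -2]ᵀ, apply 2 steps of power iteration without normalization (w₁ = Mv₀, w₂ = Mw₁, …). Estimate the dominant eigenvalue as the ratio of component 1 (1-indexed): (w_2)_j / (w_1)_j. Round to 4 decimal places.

w1 = Mv₀ = (12, -3, -7)
w2 = Mw1 = (-18, 17, 13)
Ratio at component: -18 / 12 = -1.5000

λ ≈ -1.5000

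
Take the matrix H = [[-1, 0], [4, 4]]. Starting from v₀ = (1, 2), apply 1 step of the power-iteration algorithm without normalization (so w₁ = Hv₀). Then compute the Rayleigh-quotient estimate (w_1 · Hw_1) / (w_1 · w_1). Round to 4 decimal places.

w1 = Hv₀ = ((-1)·1 + 0·2; 4·1 + 4·2) = (-1, 12)
Hw1 = (1, 44)
w1·Hw1 = (-1)·1 + 12·44 = 527; w1·w1 = (-1)·(-1) + 12·12 = 145
λ ≈ 527/145 = 3.6345

λ ≈ 3.6345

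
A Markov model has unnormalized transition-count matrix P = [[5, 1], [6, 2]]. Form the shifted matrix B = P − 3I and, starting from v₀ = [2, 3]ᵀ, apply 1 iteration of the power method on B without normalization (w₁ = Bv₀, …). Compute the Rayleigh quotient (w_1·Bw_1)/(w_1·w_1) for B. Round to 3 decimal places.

μ ≈ 3.523

B = P − 3I has rows (2, 1); (6, -1)
w1 = Bv₀ = (7, 9)
Bw1 = (23, 33)
w1·Bw1 = 458; w1·w1 = 130; μ ≈ 458/130 = 3.523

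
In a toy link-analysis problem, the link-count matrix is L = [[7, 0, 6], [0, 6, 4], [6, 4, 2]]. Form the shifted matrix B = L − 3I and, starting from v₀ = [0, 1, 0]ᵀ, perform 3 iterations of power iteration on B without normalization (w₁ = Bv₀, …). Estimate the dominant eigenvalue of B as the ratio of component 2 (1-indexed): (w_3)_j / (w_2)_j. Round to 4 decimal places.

μ ≈ 4.2800

B = L − 3I has rows (4, 0, 6); (0, 3, 4); (6, 4, -1)
w1 = Bv₀ = (4·0 + 0·1 + 6·0; 0·0 + 3·1 + 4·0; 6·0 + 4·1 + (-1)·0) = (0, 3, 4)
w2 = Bw1 = (4·0 + 0·3 + 6·4; 0·0 + 3·3 + 4·4; 6·0 + 4·3 + (-1)·4) = (24, 25, 8)
w3 = Bw2 = (144, 107, 236)
Ratio: 107/25 = 4.2800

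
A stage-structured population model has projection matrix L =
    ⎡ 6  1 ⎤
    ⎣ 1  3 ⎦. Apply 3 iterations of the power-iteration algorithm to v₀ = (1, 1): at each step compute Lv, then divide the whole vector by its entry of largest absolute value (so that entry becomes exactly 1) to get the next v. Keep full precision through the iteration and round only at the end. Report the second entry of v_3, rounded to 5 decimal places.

Lv0 = (7.000000, 4.000000); divide by 7.000000 → v1 = (1.000000, 0.571429)
Lv1 = (6.571429, 2.714286); divide by 6.571429 → v2 = (1.000000, 0.413043)
Lv2 = (6.413043, 2.239130); divide by 6.413043 → v3 = (1.000000, 0.349153)
Requested entry of v3: 103/295 = 0.34915

0.34915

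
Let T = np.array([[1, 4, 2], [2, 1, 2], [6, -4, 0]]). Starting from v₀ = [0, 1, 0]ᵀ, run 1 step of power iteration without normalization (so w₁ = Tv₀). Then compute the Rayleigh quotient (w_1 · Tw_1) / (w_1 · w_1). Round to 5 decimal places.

w1 = Tv₀ = (4, 1, -4)
Tw1 = (0, 1, 20)
w1·Tw1 = 4·0 + 1·1 + (-4)·20 = -79; w1·w1 = 4·4 + 1·1 + (-4)·(-4) = 33
λ ≈ -79/33 = -2.39394

-2.39394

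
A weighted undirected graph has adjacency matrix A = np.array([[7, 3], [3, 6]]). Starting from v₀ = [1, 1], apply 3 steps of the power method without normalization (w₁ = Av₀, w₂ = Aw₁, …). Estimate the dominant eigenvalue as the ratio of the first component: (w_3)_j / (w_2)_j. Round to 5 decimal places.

w1 = Av₀ = (7·1 + 3·1; 3·1 + 6·1) = (10, 9)
w2 = Aw1 = (7·10 + 3·9; 3·10 + 6·9) = (97, 84)
w3 = Aw2 = (931, 795)
Ratio at component: 931 / 97 = 9.59794

λ ≈ 9.59794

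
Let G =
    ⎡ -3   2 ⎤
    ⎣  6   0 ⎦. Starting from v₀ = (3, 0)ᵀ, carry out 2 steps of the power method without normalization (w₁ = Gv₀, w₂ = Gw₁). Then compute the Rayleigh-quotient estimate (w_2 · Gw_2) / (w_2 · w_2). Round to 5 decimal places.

λ ≈ -5.68235

w1 = Gv₀ = ((-3)·3 + 2·0; 6·3 + 0·0) = (-9, 18)
w2 = Gw1 = ((-3)·(-9) + 2·18; 6·(-9) + 0·18) = (63, -54)
Gw2 = (-297, 378)
w2·Gw2 = 63·(-297) + (-54)·378 = -39123; w2·w2 = 63·63 + (-54)·(-54) = 6885
λ ≈ -39123/6885 = -5.68235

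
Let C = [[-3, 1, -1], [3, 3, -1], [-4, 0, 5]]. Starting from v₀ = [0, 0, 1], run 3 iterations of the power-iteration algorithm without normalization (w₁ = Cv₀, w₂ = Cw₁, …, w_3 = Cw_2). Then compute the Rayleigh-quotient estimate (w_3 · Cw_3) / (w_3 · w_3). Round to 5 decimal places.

w1 = Cv₀ = ((-3)·0 + 1·0 + (-1)·1; 3·0 + 3·0 + (-1)·1; (-4)·0 + 0·0 + 5·1) = (-1, -1, 5)
w2 = Cw1 = ((-3)·(-1) + 1·(-1) + (-1)·5; 3·(-1) + 3·(-1) + (-1)·5; (-4)·(-1) + 0·(-1) + 5·5) = (-3, -11, 29)
w3 = Cw2 = (-31, -71, 157)
Cw3 = (-135, -463, 909)
w3·Cw3 = (-31)·(-135) + (-71)·(-463) + 157·909 = 179771; w3·w3 = (-31)·(-31) + (-71)·(-71) + 157·157 = 30651
λ ≈ 179771/30651 = 5.86509

5.86509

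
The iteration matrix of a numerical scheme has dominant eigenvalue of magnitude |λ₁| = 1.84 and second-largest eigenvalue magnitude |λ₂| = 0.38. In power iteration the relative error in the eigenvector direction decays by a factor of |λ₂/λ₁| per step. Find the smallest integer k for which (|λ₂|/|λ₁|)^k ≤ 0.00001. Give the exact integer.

8

|λ₂/λ₁| = 0.38/1.84 = 0.20652
Need k ≥ ln(0.00001) / ln(0.20652) = -11.5129 / -1.5773 ≈ 7.299
Smallest integer k satisfying the bound: 8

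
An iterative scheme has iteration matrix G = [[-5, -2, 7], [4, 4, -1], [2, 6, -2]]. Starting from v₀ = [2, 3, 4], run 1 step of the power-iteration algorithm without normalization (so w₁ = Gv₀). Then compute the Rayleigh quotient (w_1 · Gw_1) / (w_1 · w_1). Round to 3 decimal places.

w1 = Gv₀ = ((-5)·2 + (-2)·3 + 7·4; 4·2 + 4·3 + (-1)·4; 2·2 + 6·3 + (-2)·4) = (12, 16, 14)
Gw1 = (6, 98, 92)
w1·Gw1 = 12·6 + 16·98 + 14·92 = 2928; w1·w1 = 12·12 + 16·16 + 14·14 = 596
λ ≈ 2928/596 = 4.913

λ ≈ 4.913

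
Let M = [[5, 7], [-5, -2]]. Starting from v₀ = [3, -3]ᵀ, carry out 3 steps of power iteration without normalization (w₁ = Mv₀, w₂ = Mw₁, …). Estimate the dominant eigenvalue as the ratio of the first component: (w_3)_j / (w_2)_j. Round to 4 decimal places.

w1 = Mv₀ = (5·3 + 7·(-3); (-5)·3 + (-2)·(-3)) = (-6, -9)
w2 = Mw1 = (5·(-6) + 7·(-9); (-5)·(-6) + (-2)·(-9)) = (-93, 48)
w3 = Mw2 = (-129, 369)
Ratio at component: -129 / -93 = 1.3871

λ ≈ 1.3871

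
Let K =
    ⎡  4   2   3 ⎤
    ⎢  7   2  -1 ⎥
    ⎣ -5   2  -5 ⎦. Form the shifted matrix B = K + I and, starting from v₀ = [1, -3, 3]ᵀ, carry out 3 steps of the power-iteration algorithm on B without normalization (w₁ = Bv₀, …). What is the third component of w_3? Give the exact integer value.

B = K + I has rows (5, 2, 3); (7, 3, -1); (-5, 2, -4)
w1 = Bv₀ = (5·1 + 2·(-3) + 3·3; 7·1 + 3·(-3) + (-1)·3; (-5)·1 + 2·(-3) + (-4)·3) = (8, -5, -23)
w2 = Bw1 = (5·8 + 2·(-5) + 3·(-23); 7·8 + 3·(-5) + (-1)·(-23); (-5)·8 + 2·(-5) + (-4)·(-23)) = (-39, 64, 42)
w3 = Bw2 = (59, -123, 155)
Requested component of w3: 155

155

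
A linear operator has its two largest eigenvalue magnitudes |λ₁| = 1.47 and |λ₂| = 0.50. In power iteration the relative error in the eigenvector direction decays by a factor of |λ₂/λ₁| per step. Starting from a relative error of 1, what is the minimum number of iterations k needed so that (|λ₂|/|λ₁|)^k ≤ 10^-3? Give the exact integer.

|λ₂/λ₁| = 0.50/1.47 = 0.34014
Need k ≥ ln(10^-3) / ln(0.34014) = -6.9078 / -1.0784 ≈ 6.406
Smallest integer k satisfying the bound: 7

7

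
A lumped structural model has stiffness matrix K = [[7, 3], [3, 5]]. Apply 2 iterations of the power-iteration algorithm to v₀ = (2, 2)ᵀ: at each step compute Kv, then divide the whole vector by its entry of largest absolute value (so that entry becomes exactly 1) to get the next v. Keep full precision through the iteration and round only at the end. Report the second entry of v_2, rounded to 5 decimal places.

Kv0 = (20.000000, 16.000000); divide by 20.000000 → v1 = (1.000000, 0.800000)
Kv1 = (9.400000, 7.000000); divide by 9.400000 → v2 = (1.000000, 0.744681)
Requested entry of v2: 140/188 = 0.74468

0.74468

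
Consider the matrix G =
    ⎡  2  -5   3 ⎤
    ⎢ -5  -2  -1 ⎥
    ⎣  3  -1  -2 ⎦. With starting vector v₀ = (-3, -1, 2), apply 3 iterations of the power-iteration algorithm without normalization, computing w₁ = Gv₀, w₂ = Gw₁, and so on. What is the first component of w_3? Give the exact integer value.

w1 = Gv₀ = (2·(-3) + (-5)·(-1) + 3·2; (-5)·(-3) + (-2)·(-1) + (-1)·2; 3·(-3) + (-1)·(-1) + (-2)·2) = (5, 15, -12)
w2 = Gw1 = (2·5 + (-5)·15 + 3·(-12); (-5)·5 + (-2)·15 + (-1)·(-12); 3·5 + (-1)·15 + (-2)·(-12)) = (-101, -43, 24)
w3 = Gw2 = (85, 567, -308)
The requested component of w3 is 85.

85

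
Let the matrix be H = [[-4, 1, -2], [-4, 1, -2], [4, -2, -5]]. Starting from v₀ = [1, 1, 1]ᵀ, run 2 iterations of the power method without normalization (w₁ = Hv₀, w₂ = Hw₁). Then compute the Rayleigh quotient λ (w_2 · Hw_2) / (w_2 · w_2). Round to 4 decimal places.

w1 = Hv₀ = ((-4)·1 + 1·1 + (-2)·1; (-4)·1 + 1·1 + (-2)·1; 4·1 + (-2)·1 + (-5)·1) = (-5, -5, -3)
w2 = Hw1 = ((-4)·(-5) + 1·(-5) + (-2)·(-3); (-4)·(-5) + 1·(-5) + (-2)·(-3); 4·(-5) + (-2)·(-5) + (-5)·(-3)) = (21, 21, 5)
Hw2 = (-73, -73, 17)
w2·Hw2 = 21·(-73) + 21·(-73) + 5·17 = -2981; w2·w2 = 21·21 + 21·21 + 5·5 = 907
λ ≈ -2981/907 = -3.2867

λ ≈ -3.2867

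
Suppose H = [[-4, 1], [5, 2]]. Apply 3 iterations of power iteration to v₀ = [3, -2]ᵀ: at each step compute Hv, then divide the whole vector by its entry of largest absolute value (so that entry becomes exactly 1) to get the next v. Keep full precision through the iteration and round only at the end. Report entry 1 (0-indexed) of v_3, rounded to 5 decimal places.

-0.75633

Hv0 = (-14.000000, 11.000000); divide by -14.000000 → v1 = (1.000000, -0.785714)
Hv1 = (-4.785714, 3.428571); divide by -4.785714 → v2 = (1.000000, -0.716418)
Hv2 = (-4.716418, 3.567164); divide by -4.716418 → v3 = (1.000000, -0.756329)
Requested entry of v3: 239/-316 = -0.75633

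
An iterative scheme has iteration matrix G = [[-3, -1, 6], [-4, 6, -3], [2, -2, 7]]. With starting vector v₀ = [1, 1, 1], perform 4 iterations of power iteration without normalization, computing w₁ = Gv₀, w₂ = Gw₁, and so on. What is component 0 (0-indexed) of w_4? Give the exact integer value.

2935

w1 = Gv₀ = (2, -1, 7)
w2 = Gw1 = (37, -35, 55)
w3 = Gw2 = (254, -523, 529)
w4 = Gw3 = (2935, -5741, 5257)
The requested component of w4 is 2935.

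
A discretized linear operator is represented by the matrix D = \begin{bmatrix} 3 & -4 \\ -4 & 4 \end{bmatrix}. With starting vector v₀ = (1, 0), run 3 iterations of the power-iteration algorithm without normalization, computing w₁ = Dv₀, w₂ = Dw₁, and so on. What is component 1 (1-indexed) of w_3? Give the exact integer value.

w1 = Dv₀ = (3, -4)
w2 = Dw1 = (25, -28)
w3 = Dw2 = (187, -212)
The requested component of w3 is 187.

187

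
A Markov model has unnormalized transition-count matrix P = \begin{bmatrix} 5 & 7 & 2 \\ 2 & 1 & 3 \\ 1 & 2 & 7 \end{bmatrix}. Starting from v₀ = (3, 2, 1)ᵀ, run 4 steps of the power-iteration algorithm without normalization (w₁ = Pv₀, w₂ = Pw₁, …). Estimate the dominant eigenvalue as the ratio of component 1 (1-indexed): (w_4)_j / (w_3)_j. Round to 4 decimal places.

w1 = Pv₀ = (5·3 + 7·2 + 2·1; 2·3 + 1·2 + 3·1; 1·3 + 2·2 + 7·1) = (31, 11, 14)
w2 = Pw1 = (5·31 + 7·11 + 2·14; 2·31 + 1·11 + 3·14; 1·31 + 2·11 + 7·14) = (260, 115, 151)
w3 = Pw2 = (2407, 1088, 1547)
w4 = Pw3 = (22745, 10543, 15412)
Ratio at component: 22745 / 2407 = 9.4495

λ ≈ 9.4495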